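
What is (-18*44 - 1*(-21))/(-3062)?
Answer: 771/3062 ≈ 0.25180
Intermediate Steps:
(-18*44 - 1*(-21))/(-3062) = (-792 + 21)*(-1/3062) = -771*(-1/3062) = 771/3062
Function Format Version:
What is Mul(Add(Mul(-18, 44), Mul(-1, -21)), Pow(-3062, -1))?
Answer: Rational(771, 3062) ≈ 0.25180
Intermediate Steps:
Mul(Add(Mul(-18, 44), Mul(-1, -21)), Pow(-3062, -1)) = Mul(Add(-792, 21), Rational(-1, 3062)) = Mul(-771, Rational(-1, 3062)) = Rational(771, 3062)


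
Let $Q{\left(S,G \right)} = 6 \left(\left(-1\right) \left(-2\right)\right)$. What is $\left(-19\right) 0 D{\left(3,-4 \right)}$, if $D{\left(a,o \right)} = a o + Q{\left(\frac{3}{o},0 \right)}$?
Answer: $0$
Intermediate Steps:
$Q{\left(S,G \right)} = 12$ ($Q{\left(S,G \right)} = 6 \cdot 2 = 12$)
$D{\left(a,o \right)} = 12 + a o$ ($D{\left(a,o \right)} = a o + 12 = 12 + a o$)
$\left(-19\right) 0 D{\left(3,-4 \right)} = \left(-19\right) 0 \left(12 + 3 \left(-4\right)\right) = 0 \left(12 - 12\right) = 0 \cdot 0 = 0$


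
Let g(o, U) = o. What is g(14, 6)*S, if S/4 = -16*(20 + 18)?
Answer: -34048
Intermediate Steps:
S = -2432 (S = 4*(-16*(20 + 18)) = 4*(-16*38) = 4*(-608) = -2432)
g(14, 6)*S = 14*(-2432) = -34048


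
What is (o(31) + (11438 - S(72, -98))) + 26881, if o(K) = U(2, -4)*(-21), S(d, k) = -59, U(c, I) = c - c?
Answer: 38378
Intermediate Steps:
U(c, I) = 0
o(K) = 0 (o(K) = 0*(-21) = 0)
(o(31) + (11438 - S(72, -98))) + 26881 = (0 + (11438 - 1*(-59))) + 26881 = (0 + (11438 + 59)) + 26881 = (0 + 11497) + 26881 = 11497 + 26881 = 38378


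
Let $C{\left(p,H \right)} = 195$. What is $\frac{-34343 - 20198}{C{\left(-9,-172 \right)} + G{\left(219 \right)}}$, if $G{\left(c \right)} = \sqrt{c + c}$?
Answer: $- \frac{3545165}{12529} + \frac{54541 \sqrt{438}}{37587} \approx -252.59$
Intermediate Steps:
$G{\left(c \right)} = \sqrt{2} \sqrt{c}$ ($G{\left(c \right)} = \sqrt{2 c} = \sqrt{2} \sqrt{c}$)
$\frac{-34343 - 20198}{C{\left(-9,-172 \right)} + G{\left(219 \right)}} = \frac{-34343 - 20198}{195 + \sqrt{2} \sqrt{219}} = - \frac{54541}{195 + \sqrt{438}}$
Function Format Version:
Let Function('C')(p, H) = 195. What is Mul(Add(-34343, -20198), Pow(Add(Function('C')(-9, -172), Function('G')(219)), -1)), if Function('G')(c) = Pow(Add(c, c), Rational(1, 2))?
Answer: Add(Rational(-3545165, 12529), Mul(Rational(54541, 37587), Pow(438, Rational(1, 2)))) ≈ -252.59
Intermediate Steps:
Function('G')(c) = Mul(Pow(2, Rational(1, 2)), Pow(c, Rational(1, 2))) (Function('G')(c) = Pow(Mul(2, c), Rational(1, 2)) = Mul(Pow(2, Rational(1, 2)), Pow(c, Rational(1, 2))))
Mul(Add(-34343, -20198), Pow(Add(Function('C')(-9, -172), Function('G')(219)), -1)) = Mul(Add(-34343, -20198), Pow(Add(195, Mul(Pow(2, Rational(1, 2)), Pow(219, Rational(1, 2)))), -1)) = Mul(-54541, Pow(Add(195, Pow(438, Rational(1, 2))), -1))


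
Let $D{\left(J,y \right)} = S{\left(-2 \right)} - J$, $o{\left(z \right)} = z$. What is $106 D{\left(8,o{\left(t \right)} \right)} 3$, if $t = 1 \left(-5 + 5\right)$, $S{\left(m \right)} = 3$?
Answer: $-1590$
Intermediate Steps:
$t = 0$ ($t = 1 \cdot 0 = 0$)
$D{\left(J,y \right)} = 3 - J$
$106 D{\left(8,o{\left(t \right)} \right)} 3 = 106 \left(3 - 8\right) 3 = 106 \left(-5\right) 3 = \left(-530\right) 3 = -1590$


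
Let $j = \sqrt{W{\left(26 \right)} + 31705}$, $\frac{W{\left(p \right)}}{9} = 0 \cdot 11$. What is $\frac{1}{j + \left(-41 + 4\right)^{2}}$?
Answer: $\frac{1369}{1842456} - \frac{\sqrt{31705}}{1842456} \approx 0.00064639$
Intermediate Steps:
$W{\left(p \right)} = 0$ ($W{\left(p \right)} = 9 \cdot 0 \cdot 11 = 9 \cdot 0 = 0$)
$j = \sqrt{31705}$ ($j = \sqrt{0 + 31705} = \sqrt{31705} \approx 178.06$)
$\frac{1}{j + \left(-41 + 4\right)^{2}} = \frac{1}{\sqrt{31705} + \left(-41 + 4\right)^{2}} = \frac{1}{\sqrt{31705} + \left(-37\right)^{2}} = \frac{1}{\sqrt{31705} + 1369} = \frac{1}{1369 + \sqrt{31705}}$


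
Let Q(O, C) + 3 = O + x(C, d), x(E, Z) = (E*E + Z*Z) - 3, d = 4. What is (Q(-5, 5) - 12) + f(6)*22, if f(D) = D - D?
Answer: 18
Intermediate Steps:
x(E, Z) = -3 + E**2 + Z**2 (x(E, Z) = (E**2 + Z**2) - 3 = -3 + E**2 + Z**2)
f(D) = 0
Q(O, C) = 10 + O + C**2 (Q(O, C) = -3 + (O + (-3 + C**2 + 4**2)) = -3 + (O + (-3 + C**2 + 16)) = -3 + (O + (13 + C**2)) = -3 + (13 + O + C**2) = 10 + O + C**2)
(Q(-5, 5) - 12) + f(6)*22 = ((10 - 5 + 5**2) - 12) + 0*22 = ((10 - 5 + 25) - 12) + 0 = (30 - 12) + 0 = 18 + 0 = 18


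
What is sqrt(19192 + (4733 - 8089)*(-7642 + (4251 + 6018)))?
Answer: 2*I*sqrt(2199255) ≈ 2966.0*I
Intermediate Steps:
sqrt(19192 + (4733 - 8089)*(-7642 + (4251 + 6018))) = sqrt(19192 - 3356*(-7642 + 10269)) = sqrt(19192 - 3356*2627) = sqrt(19192 - 8816212) = sqrt(-8797020) = 2*I*sqrt(2199255)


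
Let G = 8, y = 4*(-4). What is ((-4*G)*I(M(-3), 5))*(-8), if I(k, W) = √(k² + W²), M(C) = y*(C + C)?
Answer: 256*√9241 ≈ 24609.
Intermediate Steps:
y = -16
M(C) = -32*C (M(C) = -16*(C + C) = -32*C)
I(k, W) = √(W² + k²)
((-4*G)*I(M(-3), 5))*(-8) = ((-4*8)*√(5² + (-32*(-3))²))*(-8) = -32*√(25 + 96²)*(-8) = -32*√(25 + 9216)*(-8) = -32*√9241*(-8) = 256*√9241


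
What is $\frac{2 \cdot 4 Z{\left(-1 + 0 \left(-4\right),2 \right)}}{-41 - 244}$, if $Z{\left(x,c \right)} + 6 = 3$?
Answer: $\frac{8}{95} \approx 0.084211$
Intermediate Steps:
$Z{\left(x,c \right)} = -3$ ($Z{\left(x,c \right)} = -6 + 3 = -3$)
$\frac{2 \cdot 4 Z{\left(-1 + 0 \left(-4\right),2 \right)}}{-41 - 244} = \frac{2 \cdot 4 \left(-3\right)}{-41 - 244} = \frac{8 \left(-3\right)}{-285} = \left(-24\right) \left(- \frac{1}{285}\right) = \frac{8}{95}$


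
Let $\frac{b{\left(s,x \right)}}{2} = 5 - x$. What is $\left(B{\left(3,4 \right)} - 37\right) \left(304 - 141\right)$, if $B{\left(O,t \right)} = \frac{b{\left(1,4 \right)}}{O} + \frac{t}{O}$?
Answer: $-5705$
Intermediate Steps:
$b{\left(s,x \right)} = 10 - 2 x$ ($b{\left(s,x \right)} = 2 \left(5 - x\right) = 10 - 2 x$)
$B{\left(O,t \right)} = \frac{2}{O} + \frac{t}{O}$ ($B{\left(O,t \right)} = \frac{10 - 8}{O} + \frac{t}{O} = \frac{2}{O} + \frac{t}{O}$)
$\left(B{\left(3,4 \right)} - 37\right) \left(304 - 141\right) = \left(\frac{2 + 4}{3} - 37\right) \left(304 - 141\right) = \left(\frac{1}{3} \cdot 6 - 37\right) 163 = \left(2 - 37\right) 163 = \left(-35\right) 163 = -5705$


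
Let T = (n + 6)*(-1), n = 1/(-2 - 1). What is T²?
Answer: 289/9 ≈ 32.111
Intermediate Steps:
n = -⅓ (n = 1/(-3) = -⅓ ≈ -0.33333)
T = -17/3 (T = (-⅓ + 6)*(-1) = (17/3)*(-1) = -17/3 ≈ -5.6667)
T² = (-17/3)² = 289/9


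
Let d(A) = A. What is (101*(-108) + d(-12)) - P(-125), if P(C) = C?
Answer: -10795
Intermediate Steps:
(101*(-108) + d(-12)) - P(-125) = (101*(-108) - 12) - 1*(-125) = (-10908 - 12) + 125 = -10920 + 125 = -10795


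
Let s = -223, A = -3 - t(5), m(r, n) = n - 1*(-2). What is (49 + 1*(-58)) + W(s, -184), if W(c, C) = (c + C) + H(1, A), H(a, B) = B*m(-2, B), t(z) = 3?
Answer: -392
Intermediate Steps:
m(r, n) = 2 + n (m(r, n) = n + 2 = 2 + n)
A = -6 (A = -3 - 1*3 = -3 - 3 = -6)
H(a, B) = B*(2 + B)
W(c, C) = 24 + C + c (W(c, C) = (c + C) - 6*(2 - 6) = (C + c) - 6*(-4) = (C + c) + 24 = 24 + C + c)
(49 + 1*(-58)) + W(s, -184) = (49 + 1*(-58)) + (24 - 184 - 223) = (49 - 58) - 383 = -9 - 383 = -392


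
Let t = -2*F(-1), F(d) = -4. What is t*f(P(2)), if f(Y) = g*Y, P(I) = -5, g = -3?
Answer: 120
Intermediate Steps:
f(Y) = -3*Y
t = 8 (t = -2*(-4) = 8)
t*f(P(2)) = 8*(-3*(-5)) = 8*15 = 120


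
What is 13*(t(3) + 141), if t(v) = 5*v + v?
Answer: 2067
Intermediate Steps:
t(v) = 6*v
13*(t(3) + 141) = 13*(6*3 + 141) = 13*(18 + 141) = 13*159 = 2067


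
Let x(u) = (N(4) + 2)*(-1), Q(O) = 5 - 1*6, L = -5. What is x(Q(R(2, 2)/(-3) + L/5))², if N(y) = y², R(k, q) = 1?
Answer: 324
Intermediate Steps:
Q(O) = -1 (Q(O) = 5 - 6 = -1)
x(u) = -18 (x(u) = (4² + 2)*(-1) = (16 + 2)*(-1) = 18*(-1) = -18)
x(Q(R(2, 2)/(-3) + L/5))² = (-18)² = 324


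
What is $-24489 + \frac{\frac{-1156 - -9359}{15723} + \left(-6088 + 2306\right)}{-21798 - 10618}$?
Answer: $- \frac{12481414915369}{509676768} \approx -24489.0$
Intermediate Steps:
$-24489 + \frac{\frac{-1156 - -9359}{15723} + \left(-6088 + 2306\right)}{-21798 - 10618} = -24489 + \frac{\left(-1156 + 9359\right) \frac{1}{15723} - 3782}{-32416} = -24489 + \left(8203 \cdot \frac{1}{15723} - 3782\right) \left(- \frac{1}{32416}\right) = -24489 + \left(\frac{8203}{15723} - 3782\right) \left(- \frac{1}{32416}\right) = -24489 - - \frac{59456183}{509676768} = -24489 + \frac{59456183}{509676768} = - \frac{12481414915369}{509676768}$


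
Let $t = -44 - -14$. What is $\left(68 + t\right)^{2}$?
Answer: $1444$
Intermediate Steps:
$t = -30$ ($t = -44 + 14 = -30$)
$\left(68 + t\right)^{2} = \left(68 - 30\right)^{2} = 38^{2} = 1444$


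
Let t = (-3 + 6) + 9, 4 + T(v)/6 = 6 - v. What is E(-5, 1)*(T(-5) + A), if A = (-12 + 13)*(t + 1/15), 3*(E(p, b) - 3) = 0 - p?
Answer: 11354/45 ≈ 252.31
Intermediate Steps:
T(v) = 12 - 6*v (T(v) = -24 + 6*(6 - v) = -24 + (36 - 6*v) = 12 - 6*v)
t = 12 (t = 3 + 9 = 12)
E(p, b) = 3 - p/3 (E(p, b) = 3 + (0 - p)/3 = 3 + (-p)/3 = 3 - p/3)
A = 181/15 (A = (-12 + 13)*(12 + 1/15) = 1*(12 + 1/15) = 1*(181/15) = 181/15 ≈ 12.067)
E(-5, 1)*(T(-5) + A) = (3 - ⅓*(-5))*((12 - 6*(-5)) + 181/15) = (3 + 5/3)*((12 + 30) + 181/15) = 14*(42 + 181/15)/3 = (14/3)*(811/15) = 11354/45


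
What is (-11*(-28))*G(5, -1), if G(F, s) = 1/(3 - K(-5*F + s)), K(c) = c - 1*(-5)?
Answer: 77/6 ≈ 12.833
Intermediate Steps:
K(c) = 5 + c (K(c) = c + 5 = 5 + c)
G(F, s) = 1/(-2 - s + 5*F) (G(F, s) = 1/(3 - (5 + (-5*F + s))) = 1/(3 - (5 + (s - 5*F))) = 1/(3 - (5 + s - 5*F)) = 1/(3 + (-5 - s + 5*F)) = 1/(-2 - s + 5*F))
(-11*(-28))*G(5, -1) = (-11*(-28))*(-1/(2 - 1 - 5*5)) = 308*(-1/(2 - 1 - 25)) = 308*(-1/(-24)) = 308*(-1*(-1/24)) = 308*(1/24) = 77/6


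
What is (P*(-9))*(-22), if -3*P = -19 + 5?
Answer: 924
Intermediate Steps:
P = 14/3 (P = -(-19 + 5)/3 = -1/3*(-14) = 14/3 ≈ 4.6667)
(P*(-9))*(-22) = ((14/3)*(-9))*(-22) = -42*(-22) = 924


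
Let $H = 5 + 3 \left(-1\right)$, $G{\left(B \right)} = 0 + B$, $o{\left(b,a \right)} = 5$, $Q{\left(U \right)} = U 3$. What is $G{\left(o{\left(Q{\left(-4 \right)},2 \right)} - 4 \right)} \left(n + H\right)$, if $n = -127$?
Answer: $-125$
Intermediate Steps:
$Q{\left(U \right)} = 3 U$
$G{\left(B \right)} = B$
$H = 2$ ($H = 5 - 3 = 2$)
$G{\left(o{\left(Q{\left(-4 \right)},2 \right)} - 4 \right)} \left(n + H\right) = \left(5 - 4\right) \left(-127 + 2\right) = \left(5 - 4\right) \left(-125\right) = 1 \left(-125\right) = -125$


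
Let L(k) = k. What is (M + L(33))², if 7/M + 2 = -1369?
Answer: 2046295696/1879641 ≈ 1088.7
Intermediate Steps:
M = -7/1371 (M = 7/(-2 - 1369) = 7/(-1371) = 7*(-1/1371) = -7/1371 ≈ -0.0051058)
(M + L(33))² = (-7/1371 + 33)² = (45236/1371)² = 2046295696/1879641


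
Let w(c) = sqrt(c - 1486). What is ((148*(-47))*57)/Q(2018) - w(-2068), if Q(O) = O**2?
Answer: -99123/1018081 - I*sqrt(3554) ≈ -0.097363 - 59.615*I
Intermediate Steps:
w(c) = sqrt(-1486 + c)
((148*(-47))*57)/Q(2018) - w(-2068) = ((148*(-47))*57)/(2018**2) - sqrt(-1486 - 2068) = -6956*57/4072324 - sqrt(-3554) = -396492*1/4072324 - I*sqrt(3554) = -99123/1018081 - I*sqrt(3554)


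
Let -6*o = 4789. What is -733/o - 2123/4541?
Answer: 9804271/21746849 ≈ 0.45084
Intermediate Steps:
o = -4789/6 (o = -⅙*4789 = -4789/6 ≈ -798.17)
-733/o - 2123/4541 = -733/(-4789/6) - 2123/4541 = -733*(-6/4789) - 2123*1/4541 = 4398/4789 - 2123/4541 = 9804271/21746849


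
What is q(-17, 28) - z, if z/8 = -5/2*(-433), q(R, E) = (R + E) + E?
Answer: -8621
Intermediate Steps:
q(R, E) = R + 2*E (q(R, E) = (E + R) + E = R + 2*E)
z = 8660 (z = 8*(-5/2*(-433)) = 8*(2165/2) = 8660)
q(-17, 28) - z = (-17 + 2*28) - 1*8660 = (-17 + 56) - 8660 = 39 - 8660 = -8621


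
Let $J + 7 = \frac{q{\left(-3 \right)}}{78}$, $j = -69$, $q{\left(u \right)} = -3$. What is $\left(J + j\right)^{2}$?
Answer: $\frac{3908529}{676} \approx 5781.8$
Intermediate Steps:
$J = - \frac{183}{26}$ ($J = -7 - \frac{3}{78} = -7 - \frac{1}{26} = - \frac{183}{26} \approx -7.0385$)
$\left(J + j\right)^{2} = \left(- \frac{183}{26} - 69\right)^{2} = \left(- \frac{1977}{26}\right)^{2} = \frac{3908529}{676}$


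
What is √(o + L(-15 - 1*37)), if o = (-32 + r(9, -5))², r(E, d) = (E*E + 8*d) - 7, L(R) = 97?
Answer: √101 ≈ 10.050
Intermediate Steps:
r(E, d) = -7 + E² + 8*d (r(E, d) = (E² + 8*d) - 7 = -7 + E² + 8*d)
o = 4 (o = (-32 + (-7 + 9² + 8*(-5)))² = (-32 + (-7 + 81 - 40))² = (-32 + 34)² = 2² = 4)
√(o + L(-15 - 1*37)) = √(4 + 97) = √101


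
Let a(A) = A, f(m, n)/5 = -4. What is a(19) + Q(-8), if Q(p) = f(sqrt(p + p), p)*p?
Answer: 179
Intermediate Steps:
f(m, n) = -20 (f(m, n) = 5*(-4) = -20)
Q(p) = -20*p
a(19) + Q(-8) = 19 - 20*(-8) = 19 + 160 = 179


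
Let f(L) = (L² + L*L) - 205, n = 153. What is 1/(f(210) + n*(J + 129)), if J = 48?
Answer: 1/115076 ≈ 8.6899e-6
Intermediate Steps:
f(L) = -205 + 2*L² (f(L) = (L² + L²) - 205 = 2*L² - 205 = -205 + 2*L²)
1/(f(210) + n*(J + 129)) = 1/((-205 + 2*210²) + 153*(48 + 129)) = 1/((-205 + 2*44100) + 153*177) = 1/((-205 + 88200) + 27081) = 1/(87995 + 27081) = 1/115076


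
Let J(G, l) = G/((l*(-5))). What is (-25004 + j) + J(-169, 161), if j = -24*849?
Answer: -36530731/805 ≈ -45380.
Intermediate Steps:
J(G, l) = -G/(5*l) (J(G, l) = G/((-5*l)) = G*(-1/(5*l)) = -G/(5*l))
j = -20376
(-25004 + j) + J(-169, 161) = (-25004 - 20376) - ⅕*(-169)/161 = -45380 - ⅕*(-169)*1/161 = -45380 + 169/805 = -36530731/805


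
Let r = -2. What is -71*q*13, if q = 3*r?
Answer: 5538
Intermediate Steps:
q = -6 (q = 3*(-2) = -6)
-71*q*13 = -71*(-6)*13 = 426*13 = 5538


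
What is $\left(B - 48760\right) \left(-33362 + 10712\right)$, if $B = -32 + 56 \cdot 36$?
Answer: $1059476400$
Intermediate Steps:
$B = 1984$ ($B = -32 + 2016 = 1984$)
$\left(B - 48760\right) \left(-33362 + 10712\right) = \left(1984 - 48760\right) \left(-33362 + 10712\right) = \left(-46776\right) \left(-22650\right) = 1059476400$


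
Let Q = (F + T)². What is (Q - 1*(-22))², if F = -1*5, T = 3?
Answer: 676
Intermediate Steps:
F = -5
Q = 4 (Q = (-5 + 3)² = (-2)² = 4)
(Q - 1*(-22))² = (4 - 1*(-22))² = (4 + 22)² = 26² = 676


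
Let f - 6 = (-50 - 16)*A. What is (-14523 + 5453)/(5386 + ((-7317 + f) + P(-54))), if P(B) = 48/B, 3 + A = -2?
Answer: 81630/14363 ≈ 5.6833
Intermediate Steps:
A = -5 (A = -3 - 2 = -5)
f = 336 (f = 6 + (-50 - 16)*(-5) = 6 - 66*(-5) = 6 + 330 = 336)
(-14523 + 5453)/(5386 + ((-7317 + f) + P(-54))) = (-14523 + 5453)/(5386 + ((-7317 + 336) + 48/(-54))) = -9070/(5386 + (-6981 + 48*(-1/54))) = -9070/(5386 + (-6981 - 8/9)) = -9070/(5386 - 62837/9) = -9070/(-14363/9) = -9070*(-9/14363) = 81630/14363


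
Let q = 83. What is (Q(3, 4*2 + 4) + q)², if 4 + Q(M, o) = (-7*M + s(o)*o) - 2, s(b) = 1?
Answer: 4624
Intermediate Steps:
Q(M, o) = -6 + o - 7*M (Q(M, o) = -4 + ((-7*M + 1*o) - 2) = -4 + ((-7*M + o) - 2) = -4 + ((o - 7*M) - 2) = -4 + (-2 + o - 7*M) = -6 + o - 7*M)
(Q(3, 4*2 + 4) + q)² = ((-6 + (4*2 + 4) - 7*3) + 83)² = ((-6 + (8 + 4) - 21) + 83)² = ((-6 + 12 - 21) + 83)² = (-15 + 83)² = 68² = 4624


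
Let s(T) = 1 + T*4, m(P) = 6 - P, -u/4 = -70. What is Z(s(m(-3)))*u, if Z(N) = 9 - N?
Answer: -7840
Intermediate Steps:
u = 280 (u = -4*(-70) = 280)
s(T) = 1 + 4*T
Z(s(m(-3)))*u = (9 - (1 + 4*(6 - 1*(-3))))*280 = (9 - (1 + 4*(6 + 3)))*280 = (9 - (1 + 4*9))*280 = (9 - (1 + 36))*280 = (9 - 1*37)*280 = (9 - 37)*280 = -28*280 = -7840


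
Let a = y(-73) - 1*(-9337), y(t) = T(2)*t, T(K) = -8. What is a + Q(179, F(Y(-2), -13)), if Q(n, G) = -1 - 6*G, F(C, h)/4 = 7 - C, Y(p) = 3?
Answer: 9824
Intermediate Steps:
y(t) = -8*t
F(C, h) = 28 - 4*C (F(C, h) = 4*(7 - C) = 28 - 4*C)
a = 9921 (a = -8*(-73) - 1*(-9337) = 584 + 9337 = 9921)
a + Q(179, F(Y(-2), -13)) = 9921 + (-1 - 6*(28 - 4*3)) = 9921 + (-1 - 6*(28 - 12)) = 9921 + (-1 - 6*16) = 9921 + (-1 - 96) = 9921 - 97 = 9824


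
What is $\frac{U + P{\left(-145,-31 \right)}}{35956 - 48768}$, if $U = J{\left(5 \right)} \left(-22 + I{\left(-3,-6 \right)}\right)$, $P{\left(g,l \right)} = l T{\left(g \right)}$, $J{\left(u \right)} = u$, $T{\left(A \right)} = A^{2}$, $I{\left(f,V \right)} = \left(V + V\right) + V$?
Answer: $\frac{651975}{12812} \approx 50.888$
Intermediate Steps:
$I{\left(f,V \right)} = 3 V$ ($I{\left(f,V \right)} = 2 V + V = 3 V$)
$P{\left(g,l \right)} = l g^{2}$
$U = -200$ ($U = 5 \left(-22 + 3 \left(-6\right)\right) = 5 \left(-22 - 18\right) = 5 \left(-40\right) = -200$)
$\frac{U + P{\left(-145,-31 \right)}}{35956 - 48768} = \frac{-200 - 31 \left(-145\right)^{2}}{35956 - 48768} = \frac{-200 - 651775}{-12812} = \left(-200 - 651775\right) \left(- \frac{1}{12812}\right) = \left(-651975\right) \left(- \frac{1}{12812}\right) = \frac{651975}{12812}$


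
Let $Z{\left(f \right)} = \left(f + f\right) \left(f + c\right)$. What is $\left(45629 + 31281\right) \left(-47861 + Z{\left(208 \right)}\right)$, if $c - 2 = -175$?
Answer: $-2561179910$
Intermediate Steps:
$c = -173$ ($c = 2 - 175 = -173$)
$Z{\left(f \right)} = 2 f \left(-173 + f\right)$ ($Z{\left(f \right)} = \left(f + f\right) \left(f - 173\right) = 2 f \left(-173 + f\right)$)
$\left(45629 + 31281\right) \left(-47861 + Z{\left(208 \right)}\right) = \left(45629 + 31281\right) \left(-47861 + 2 \cdot 208 \left(-173 + 208\right)\right) = 76910 \left(-47861 + 2 \cdot 208 \cdot 35\right) = 76910 \left(-47861 + 14560\right) = 76910 \left(-33301\right) = -2561179910$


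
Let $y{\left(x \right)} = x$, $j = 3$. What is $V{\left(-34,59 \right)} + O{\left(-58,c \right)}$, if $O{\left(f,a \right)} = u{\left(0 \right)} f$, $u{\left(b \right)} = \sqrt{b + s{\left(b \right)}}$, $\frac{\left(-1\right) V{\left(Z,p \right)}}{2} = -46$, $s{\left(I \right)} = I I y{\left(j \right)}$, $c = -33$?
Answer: $92$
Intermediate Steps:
$s{\left(I \right)} = 3 I^{2}$ ($s{\left(I \right)} = I I 3 = I^{2} \cdot 3 = 3 I^{2}$)
$V{\left(Z,p \right)} = 92$ ($V{\left(Z,p \right)} = \left(-2\right) \left(-46\right) = 92$)
$u{\left(b \right)} = \sqrt{b + 3 b^{2}}$
$O{\left(f,a \right)} = 0$ ($O{\left(f,a \right)} = \sqrt{0 \left(1 + 3 \cdot 0\right)} f = \sqrt{0 \left(1 + 0\right)} f = \sqrt{0 \cdot 1} f = \sqrt{0} f = 0 f = 0$)
$V{\left(-34,59 \right)} + O{\left(-58,c \right)} = 92 + 0 = 92$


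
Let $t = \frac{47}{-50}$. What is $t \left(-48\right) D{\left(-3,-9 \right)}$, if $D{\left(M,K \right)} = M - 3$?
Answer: $- \frac{6768}{25} \approx -270.72$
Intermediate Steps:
$D{\left(M,K \right)} = -3 + M$
$t = - \frac{47}{50}$ ($t = 47 \left(- \frac{1}{50}\right) = - \frac{47}{50} \approx -0.94$)
$t \left(-48\right) D{\left(-3,-9 \right)} = \left(- \frac{47}{50}\right) \left(-48\right) \left(-3 - 3\right) = \frac{1128}{25} \left(-6\right) = - \frac{6768}{25}$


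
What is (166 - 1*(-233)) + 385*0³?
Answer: 399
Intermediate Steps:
(166 - 1*(-233)) + 385*0³ = (166 + 233) + 385*0 = 399 + 0 = 399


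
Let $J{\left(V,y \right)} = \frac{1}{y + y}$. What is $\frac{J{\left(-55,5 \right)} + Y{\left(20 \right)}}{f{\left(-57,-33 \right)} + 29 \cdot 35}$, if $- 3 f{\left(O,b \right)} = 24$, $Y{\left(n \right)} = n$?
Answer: $\frac{201}{10070} \approx 0.01996$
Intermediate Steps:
$J{\left(V,y \right)} = \frac{1}{2 y}$
$f{\left(O,b \right)} = -8$ ($f{\left(O,b \right)} = \left(- \frac{1}{3}\right) 24 = -8$)
$\frac{J{\left(-55,5 \right)} + Y{\left(20 \right)}}{f{\left(-57,-33 \right)} + 29 \cdot 35} = \frac{\frac{1}{2 \cdot 5} + 20}{-8 + 29 \cdot 35} = \frac{\frac{1}{2} \cdot \frac{1}{5} + 20}{-8 + 1015} = \frac{\frac{1}{10} + 20}{1007} = \frac{201}{10} \cdot \frac{1}{1007} = \frac{201}{10070}$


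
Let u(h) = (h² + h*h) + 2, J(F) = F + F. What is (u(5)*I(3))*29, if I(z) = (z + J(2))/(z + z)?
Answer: 5278/3 ≈ 1759.3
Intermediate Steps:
J(F) = 2*F
u(h) = 2 + 2*h² (u(h) = (h² + h²) + 2 = 2*h² + 2 = 2 + 2*h²)
I(z) = (4 + z)/(2*z) (I(z) = (z + 2*2)/(z + z) = (z + 4)/((2*z)) = (4 + z)*(1/(2*z)) = (4 + z)/(2*z))
(u(5)*I(3))*29 = ((2 + 2*5²)*((½)*(4 + 3)/3))*29 = ((2 + 2*25)*((½)*(⅓)*7))*29 = ((2 + 50)*(7/6))*29 = (52*(7/6))*29 = (182/3)*29 = 5278/3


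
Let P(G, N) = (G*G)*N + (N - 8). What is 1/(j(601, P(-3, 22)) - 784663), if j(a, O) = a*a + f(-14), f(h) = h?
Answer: -1/423476 ≈ -2.3614e-6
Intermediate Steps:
P(G, N) = -8 + N + N*G² (P(G, N) = G²*N + (-8 + N) = N*G² + (-8 + N) = -8 + N + N*G²)
j(a, O) = -14 + a² (j(a, O) = a*a - 14 = a² - 14 = -14 + a²)
1/(j(601, P(-3, 22)) - 784663) = 1/((-14 + 601²) - 784663) = 1/((-14 + 361201) - 784663) = 1/(361187 - 784663) = 1/(-423476) = -1/423476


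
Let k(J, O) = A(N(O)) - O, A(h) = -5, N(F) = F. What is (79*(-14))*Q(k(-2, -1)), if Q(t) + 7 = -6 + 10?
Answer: 3318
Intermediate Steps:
k(J, O) = -5 - O
Q(t) = -3 (Q(t) = -7 + (-6 + 10) = -7 + 4 = -3)
(79*(-14))*Q(k(-2, -1)) = (79*(-14))*(-3) = -1106*(-3) = 3318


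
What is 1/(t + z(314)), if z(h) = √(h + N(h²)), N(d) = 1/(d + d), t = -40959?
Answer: -8076787128/330817062057463 - 314*√123836578/330817062057463 ≈ -2.4425e-5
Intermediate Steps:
N(d) = 1/(2*d)
z(h) = √(h + 1/(2*h²)) (z(h) = √(h + 1/(2*(h²))) = √(h + 1/(2*h²)))
1/(t + z(314)) = 1/(-40959 + √(2/314² + 4*314)/2) = 1/(-40959 + √(2*(1/98596) + 1256)/2) = 1/(-40959 + √(1/49298 + 1256)/2) = 1/(-40959 + √(61918289/49298)/2) = 1/(-40959 + (√123836578/314)/2) = 1/(-40959 + √123836578/628)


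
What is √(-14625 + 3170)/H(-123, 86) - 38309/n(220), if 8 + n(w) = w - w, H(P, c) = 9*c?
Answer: 38309/8 + I*√11455/774 ≈ 4788.6 + 0.13828*I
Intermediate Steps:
n(w) = -8 (n(w) = -8 + (w - w) = -8 + 0 = -8)
√(-14625 + 3170)/H(-123, 86) - 38309/n(220) = √(-14625 + 3170)/((9*86)) - 38309/(-8) = √(-11455)/774 - 38309*(-⅛) = (I*√11455)*(1/774) + 38309/8 = I*√11455/774 + 38309/8 = 38309/8 + I*√11455/774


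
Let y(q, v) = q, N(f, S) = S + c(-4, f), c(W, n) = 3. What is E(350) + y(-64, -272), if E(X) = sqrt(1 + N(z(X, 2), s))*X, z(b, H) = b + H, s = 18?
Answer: -64 + 350*sqrt(22) ≈ 1577.6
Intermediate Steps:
z(b, H) = H + b
N(f, S) = 3 + S (N(f, S) = S + 3 = 3 + S)
E(X) = X*sqrt(22) (E(X) = sqrt(1 + (3 + 18))*X = sqrt(1 + 21)*X = sqrt(22)*X = X*sqrt(22))
E(350) + y(-64, -272) = 350*sqrt(22) - 64 = -64 + 350*sqrt(22)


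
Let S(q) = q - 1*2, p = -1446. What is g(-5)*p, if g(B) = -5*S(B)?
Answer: -50610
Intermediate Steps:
S(q) = -2 + q (S(q) = q - 2 = -2 + q)
g(B) = 10 - 5*B (g(B) = -5*(-2 + B) = 10 - 5*B)
g(-5)*p = (10 - 5*(-5))*(-1446) = (10 + 25)*(-1446) = 35*(-1446) = -50610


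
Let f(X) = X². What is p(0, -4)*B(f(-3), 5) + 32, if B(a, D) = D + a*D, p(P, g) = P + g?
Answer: -168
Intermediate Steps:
B(a, D) = D + D*a
p(0, -4)*B(f(-3), 5) + 32 = (0 - 4)*(5*(1 + (-3)²)) + 32 = -20*(1 + 9) + 32 = -20*10 + 32 = -4*50 + 32 = -200 + 32 = -168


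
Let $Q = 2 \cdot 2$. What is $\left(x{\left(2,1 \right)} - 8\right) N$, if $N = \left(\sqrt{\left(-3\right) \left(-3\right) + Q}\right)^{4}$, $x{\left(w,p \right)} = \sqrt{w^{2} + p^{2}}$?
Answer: $-1352 + 169 \sqrt{5} \approx -974.1$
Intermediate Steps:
$Q = 4$
$x{\left(w,p \right)} = \sqrt{p^{2} + w^{2}}$
$N = 169$ ($N = \left(\sqrt{\left(-3\right) \left(-3\right) + 4}\right)^{4} = \left(\sqrt{9 + 4}\right)^{4} = \left(\sqrt{13}\right)^{4} = 169$)
$\left(x{\left(2,1 \right)} - 8\right) N = \left(\sqrt{1^{2} + 2^{2}} - 8\right) 169 = \left(\sqrt{1 + 4} - 8\right) 169 = \left(\sqrt{5} - 8\right) 169 = \left(-8 + \sqrt{5}\right) 169 = -1352 + 169 \sqrt{5}$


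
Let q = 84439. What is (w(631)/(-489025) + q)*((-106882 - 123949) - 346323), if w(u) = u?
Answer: -37769087042496/775 ≈ -4.8734e+10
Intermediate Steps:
(w(631)/(-489025) + q)*((-106882 - 123949) - 346323) = (631/(-489025) + 84439)*((-106882 - 123949) - 346323) = (631*(-1/489025) + 84439)*(-230831 - 346323) = (-1/775 + 84439)*(-577154) = (65440224/775)*(-577154) = -37769087042496/775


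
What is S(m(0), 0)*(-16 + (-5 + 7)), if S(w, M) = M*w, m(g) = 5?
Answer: 0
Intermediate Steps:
S(m(0), 0)*(-16 + (-5 + 7)) = (0*5)*(-16 + (-5 + 7)) = 0*(-16 + 2) = 0*(-14) = 0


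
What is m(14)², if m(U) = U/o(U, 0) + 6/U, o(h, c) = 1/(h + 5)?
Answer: 3478225/49 ≈ 70984.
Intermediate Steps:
o(h, c) = 1/(5 + h)
m(U) = 6/U + U*(5 + U) (m(U) = U/(1/(5 + U)) + 6/U = U*(5 + U) + 6/U = 6/U + U*(5 + U))
m(14)² = ((6 + 14²*(5 + 14))/14)² = ((6 + 196*19)/14)² = ((6 + 3724)/14)² = ((1/14)*3730)² = (1865/7)² = 3478225/49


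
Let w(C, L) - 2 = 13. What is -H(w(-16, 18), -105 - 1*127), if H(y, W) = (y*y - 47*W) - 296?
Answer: -10833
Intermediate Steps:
w(C, L) = 15 (w(C, L) = 2 + 13 = 15)
H(y, W) = -296 + y**2 - 47*W (H(y, W) = (y**2 - 47*W) - 296 = -296 + y**2 - 47*W)
-H(w(-16, 18), -105 - 1*127) = -(-296 + 15**2 - 47*(-105 - 1*127)) = -(-296 + 225 - 47*(-105 - 127)) = -(-296 + 225 - 47*(-232)) = -(-296 + 225 + 10904) = -1*10833 = -10833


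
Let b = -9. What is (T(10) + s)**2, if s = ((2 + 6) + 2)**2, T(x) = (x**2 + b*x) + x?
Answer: 14400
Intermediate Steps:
T(x) = x**2 - 8*x (T(x) = (x**2 - 9*x) + x = x**2 - 8*x)
s = 100 (s = (8 + 2)**2 = 10**2 = 100)
(T(10) + s)**2 = (10*(-8 + 10) + 100)**2 = (10*2 + 100)**2 = (20 + 100)**2 = 120**2 = 14400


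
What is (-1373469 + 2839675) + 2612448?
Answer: 4078654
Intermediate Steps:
(-1373469 + 2839675) + 2612448 = 1466206 + 2612448 = 4078654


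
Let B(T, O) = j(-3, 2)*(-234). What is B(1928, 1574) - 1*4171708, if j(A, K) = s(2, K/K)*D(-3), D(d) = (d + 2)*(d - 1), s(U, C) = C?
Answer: -4172644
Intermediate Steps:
D(d) = (-1 + d)*(2 + d) (D(d) = (2 + d)*(-1 + d) = (-1 + d)*(2 + d))
j(A, K) = 4 (j(A, K) = (K/K)*(-2 - 3 + (-3)²) = 1*(-2 - 3 + 9) = 1*4 = 4)
B(T, O) = -936 (B(T, O) = 4*(-234) = -936)
B(1928, 1574) - 1*4171708 = -936 - 1*4171708 = -936 - 4171708 = -4172644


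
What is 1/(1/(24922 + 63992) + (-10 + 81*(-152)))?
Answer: -88914/1095598307 ≈ -8.1156e-5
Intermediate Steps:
1/(1/(24922 + 63992) + (-10 + 81*(-152))) = 1/(1/88914 + (-10 - 12312)) = 1/(1/88914 - 12322) = 1/(-1095598307/88914) = -88914/1095598307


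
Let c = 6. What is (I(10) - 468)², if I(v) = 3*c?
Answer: 202500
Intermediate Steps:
I(v) = 18 (I(v) = 3*6 = 18)
(I(10) - 468)² = (18 - 468)² = (-450)² = 202500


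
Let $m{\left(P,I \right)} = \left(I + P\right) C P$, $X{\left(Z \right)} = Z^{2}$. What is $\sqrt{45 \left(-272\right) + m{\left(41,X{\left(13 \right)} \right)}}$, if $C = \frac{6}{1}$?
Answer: $6 \sqrt{1095} \approx 198.54$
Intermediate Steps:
$C = 6$ ($C = 6 \cdot 1 = 6$)
$m{\left(P,I \right)} = P \left(6 I + 6 P\right)$ ($m{\left(P,I \right)} = \left(I + P\right) 6 P = \left(6 I + 6 P\right) P = P \left(6 I + 6 P\right)$)
$\sqrt{45 \left(-272\right) + m{\left(41,X{\left(13 \right)} \right)}} = \sqrt{45 \left(-272\right) + 6 \cdot 41 \left(13^{2} + 41\right)} = \sqrt{-12240 + 6 \cdot 41 \left(169 + 41\right)} = \sqrt{-12240 + 6 \cdot 41 \cdot 210} = \sqrt{-12240 + 51660} = \sqrt{39420} = 6 \sqrt{1095}$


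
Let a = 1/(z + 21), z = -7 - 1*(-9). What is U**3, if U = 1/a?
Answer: 12167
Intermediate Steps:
z = 2 (z = -7 + 9 = 2)
a = 1/23 (a = 1/(2 + 21) = 1/23 ≈ 0.043478)
U = 23 (U = 1/(1/23) = 23)
U**3 = 23**3 = 12167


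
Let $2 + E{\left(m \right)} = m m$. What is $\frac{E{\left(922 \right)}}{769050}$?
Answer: $\frac{425041}{384525} \approx 1.1054$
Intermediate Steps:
$E{\left(m \right)} = -2 + m^{2}$ ($E{\left(m \right)} = -2 + m m = -2 + m^{2}$)
$\frac{E{\left(922 \right)}}{769050} = \frac{-2 + 922^{2}}{769050} = \left(-2 + 850084\right) \frac{1}{769050} = 850082 \cdot \frac{1}{769050} = \frac{425041}{384525}$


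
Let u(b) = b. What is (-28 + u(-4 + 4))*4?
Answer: -112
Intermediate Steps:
(-28 + u(-4 + 4))*4 = (-28 + (-4 + 4))*4 = (-28 + 0)*4 = -28*4 = -112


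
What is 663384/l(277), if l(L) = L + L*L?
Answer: 331692/38503 ≈ 8.6147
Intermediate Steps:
l(L) = L + L**2
663384/l(277) = 663384/((277*(1 + 277))) = 663384/((277*278)) = 663384/77006 = 663384*(1/77006) = 331692/38503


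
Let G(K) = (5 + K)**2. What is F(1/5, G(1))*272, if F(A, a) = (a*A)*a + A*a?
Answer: 362304/5 ≈ 72461.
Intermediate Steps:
F(A, a) = A*a + A*a**2 (F(A, a) = (A*a)*a + A*a = A*a**2 + A*a = A*a + A*a**2)
F(1/5, G(1))*272 = ((5 + 1)**2*(1 + (5 + 1)**2)/5)*272 = ((1/5)*6**2*(1 + 6**2))*272 = ((1/5)*36*(1 + 36))*272 = ((1/5)*36*37)*272 = (1332/5)*272 = 362304/5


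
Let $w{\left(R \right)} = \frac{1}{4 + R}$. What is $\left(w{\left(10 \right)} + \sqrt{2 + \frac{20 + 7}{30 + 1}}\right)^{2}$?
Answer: $\frac{17475}{6076} + \frac{\sqrt{2759}}{217} \approx 3.1181$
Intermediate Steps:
$\left(w{\left(10 \right)} + \sqrt{2 + \frac{20 + 7}{30 + 1}}\right)^{2} = \left(\frac{1}{4 + 10} + \sqrt{2 + \frac{20 + 7}{30 + 1}}\right)^{2} = \left(\frac{1}{14} + \sqrt{2 + \frac{27}{31}}\right)^{2} = \left(\frac{1}{14} + \sqrt{\frac{89}{31}}\right)^{2} = \left(\frac{1}{14} + \frac{\sqrt{2759}}{31}\right)^{2}$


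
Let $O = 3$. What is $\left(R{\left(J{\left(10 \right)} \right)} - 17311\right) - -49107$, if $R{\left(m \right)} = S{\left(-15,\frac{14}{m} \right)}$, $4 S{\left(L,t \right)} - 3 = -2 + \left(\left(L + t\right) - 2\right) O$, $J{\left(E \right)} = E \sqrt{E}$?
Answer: $\frac{63567}{2} + \frac{21 \sqrt{10}}{200} \approx 31784.0$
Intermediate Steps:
$J{\left(E \right)} = E^{\frac{3}{2}}$
$S{\left(L,t \right)} = - \frac{5}{4} + \frac{3 L}{4} + \frac{3 t}{4}$ ($S{\left(L,t \right)} = \frac{3}{4} + \frac{-2 + \left(\left(L + t\right) - 2\right) 3}{4} = \frac{3}{4} + \frac{-2 + \left(-2 + L + t\right) 3}{4} = \frac{3}{4} + \frac{-2 + \left(-6 + 3 L + 3 t\right)}{4} = \frac{3}{4} + \frac{-8 + 3 L + 3 t}{4} = \frac{3}{4} + \left(-2 + \frac{3 L}{4} + \frac{3 t}{4}\right) = - \frac{5}{4} + \frac{3 L}{4} + \frac{3 t}{4}$)
$R{\left(m \right)} = - \frac{25}{2} + \frac{21}{2 m}$ ($R{\left(m \right)} = - \frac{5}{4} + \frac{3}{4} \left(-15\right) + \frac{3 \frac{14}{m}}{4} = - \frac{5}{4} - \frac{45}{4} + \frac{21}{2 m} = - \frac{25}{2} + \frac{21}{2 m}$)
$\left(R{\left(J{\left(10 \right)} \right)} - 17311\right) - -49107 = \left(\frac{21 - 25 \cdot 10^{\frac{3}{2}}}{2 \cdot 10^{\frac{3}{2}}} - 17311\right) - -49107 = \left(\frac{21 - 25 \cdot 10 \sqrt{10}}{2 \cdot 10 \sqrt{10}} - 17311\right) + \left(-87950 + 137057\right) = \left(\frac{\frac{\sqrt{10}}{100} \left(21 - 250 \sqrt{10}\right)}{2} - 17311\right) + 49107 = \left(\frac{\sqrt{10} \left(21 - 250 \sqrt{10}\right)}{200} - 17311\right) + 49107 = \left(-17311 + \frac{\sqrt{10} \left(21 - 250 \sqrt{10}\right)}{200}\right) + 49107 = 31796 + \frac{\sqrt{10} \left(21 - 250 \sqrt{10}\right)}{200}$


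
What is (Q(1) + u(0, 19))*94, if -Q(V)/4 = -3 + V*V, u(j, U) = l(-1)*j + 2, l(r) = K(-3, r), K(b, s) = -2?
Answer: 940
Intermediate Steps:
l(r) = -2
u(j, U) = 2 - 2*j (u(j, U) = -2*j + 2 = 2 - 2*j)
Q(V) = 12 - 4*V² (Q(V) = -4*(-3 + V*V) = -4*(-3 + V²) = 12 - 4*V²)
(Q(1) + u(0, 19))*94 = ((12 - 4*1²) + (2 - 2*0))*94 = ((12 - 4*1) + (2 + 0))*94 = ((12 - 4) + 2)*94 = (8 + 2)*94 = 10*94 = 940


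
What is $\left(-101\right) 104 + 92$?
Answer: $-10412$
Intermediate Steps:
$\left(-101\right) 104 + 92 = -10504 + 92 = -10412$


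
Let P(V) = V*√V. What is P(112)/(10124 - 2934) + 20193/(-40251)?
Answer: -6731/13417 + 224*√7/3595 ≈ -0.33682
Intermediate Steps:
P(V) = V^(3/2)
P(112)/(10124 - 2934) + 20193/(-40251) = 112^(3/2)/(10124 - 2934) + 20193/(-40251) = (448*√7)/7190 + 20193*(-1/40251) = (448*√7)*(1/7190) - 6731/13417 = 224*√7/3595 - 6731/13417 = -6731/13417 + 224*√7/3595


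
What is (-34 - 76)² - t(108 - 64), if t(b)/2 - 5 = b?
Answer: 12002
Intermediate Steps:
t(b) = 10 + 2*b
(-34 - 76)² - t(108 - 64) = (-34 - 76)² - (10 + 2*(108 - 64)) = (-110)² - (10 + 2*44) = 12100 - (10 + 88) = 12100 - 1*98 = 12100 - 98 = 12002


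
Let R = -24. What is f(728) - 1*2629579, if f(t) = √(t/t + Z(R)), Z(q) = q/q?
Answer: -2629579 + √2 ≈ -2.6296e+6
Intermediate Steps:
Z(q) = 1
f(t) = √2 (f(t) = √(t/t + 1) = √(1 + 1) = √2)
f(728) - 1*2629579 = √2 - 1*2629579 = √2 - 2629579 = -2629579 + √2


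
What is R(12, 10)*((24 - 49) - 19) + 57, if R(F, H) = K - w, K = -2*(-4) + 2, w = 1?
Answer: -339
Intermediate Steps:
K = 10 (K = 8 + 2 = 10)
R(F, H) = 9 (R(F, H) = 10 - 1*1 = 10 - 1 = 9)
R(12, 10)*((24 - 49) - 19) + 57 = 9*((24 - 49) - 19) + 57 = 9*(-25 - 19) + 57 = 9*(-44) + 57 = -396 + 57 = -339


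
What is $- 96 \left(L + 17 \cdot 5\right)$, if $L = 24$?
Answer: $-10464$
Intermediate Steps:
$- 96 \left(L + 17 \cdot 5\right) = - 96 \left(24 + 17 \cdot 5\right) = - 96 \left(24 + 85\right) = \left(-96\right) 109 = -10464$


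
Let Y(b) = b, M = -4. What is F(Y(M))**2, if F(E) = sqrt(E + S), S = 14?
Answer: 10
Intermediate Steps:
F(E) = sqrt(14 + E) (F(E) = sqrt(E + 14) = sqrt(14 + E))
F(Y(M))**2 = (sqrt(14 - 4))**2 = (sqrt(10))**2 = 10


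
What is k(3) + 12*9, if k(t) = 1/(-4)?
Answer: 431/4 ≈ 107.75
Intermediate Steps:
k(t) = -1/4
k(3) + 12*9 = -1/4 + 12*9 = -1/4 + 108 = 431/4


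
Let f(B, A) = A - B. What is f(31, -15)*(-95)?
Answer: 4370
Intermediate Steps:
f(31, -15)*(-95) = (-15 - 1*31)*(-95) = (-15 - 31)*(-95) = -46*(-95) = 4370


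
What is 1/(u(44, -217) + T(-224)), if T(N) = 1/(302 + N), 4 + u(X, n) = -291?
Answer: -78/23009 ≈ -0.0033900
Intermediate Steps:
u(X, n) = -295 (u(X, n) = -4 - 291 = -295)
1/(u(44, -217) + T(-224)) = 1/(-295 + 1/(302 - 224)) = 1/(-295 + 1/78) = 1/(-23009/78) = -78/23009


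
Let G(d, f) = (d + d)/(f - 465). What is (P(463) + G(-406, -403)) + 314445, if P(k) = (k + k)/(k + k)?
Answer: 9747855/31 ≈ 3.1445e+5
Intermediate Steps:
G(d, f) = 2*d/(-465 + f) (G(d, f) = (2*d)/(-465 + f) = 2*d/(-465 + f))
P(k) = 1 (P(k) = (2*k)/((2*k)) = (2*k)*(1/(2*k)) = 1)
(P(463) + G(-406, -403)) + 314445 = (1 + 2*(-406)/(-465 - 403)) + 314445 = (1 + 2*(-406)/(-868)) + 314445 = (1 + 2*(-406)*(-1/868)) + 314445 = (1 + 29/31) + 314445 = 60/31 + 314445 = 9747855/31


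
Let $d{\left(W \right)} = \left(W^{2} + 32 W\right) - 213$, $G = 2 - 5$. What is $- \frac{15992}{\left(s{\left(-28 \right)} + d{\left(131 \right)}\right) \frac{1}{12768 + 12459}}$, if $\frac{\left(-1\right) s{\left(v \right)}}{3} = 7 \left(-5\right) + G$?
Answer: $- \frac{201715092}{10627} \approx -18981.0$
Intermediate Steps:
$G = -3$
$s{\left(v \right)} = 114$ ($s{\left(v \right)} = - 3 \left(7 \left(-5\right) - 3\right) = - 3 \left(-35 - 3\right) = \left(-3\right) \left(-38\right) = 114$)
$d{\left(W \right)} = -213 + W^{2} + 32 W$
$- \frac{15992}{\left(s{\left(-28 \right)} + d{\left(131 \right)}\right) \frac{1}{12768 + 12459}} = - \frac{15992}{\left(114 + \left(-213 + 131^{2} + 32 \cdot 131\right)\right) \frac{1}{12768 + 12459}} = - \frac{15992}{\left(114 + \left(-213 + 17161 + 4192\right)\right) \frac{1}{25227}} = - \frac{15992}{\left(114 + 21140\right) \frac{1}{25227}} = - \frac{15992}{21254 \cdot \frac{1}{25227}} = - \frac{15992}{\frac{21254}{25227}} = \left(-15992\right) \frac{25227}{21254} = - \frac{201715092}{10627}$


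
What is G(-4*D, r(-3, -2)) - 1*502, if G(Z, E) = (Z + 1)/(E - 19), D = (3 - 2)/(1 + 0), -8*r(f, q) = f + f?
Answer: -36634/73 ≈ -501.84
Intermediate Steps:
r(f, q) = -f/4 (r(f, q) = -(f + f)/8 = -f/4)
D = 1 (D = 1/1 = 1*1 = 1)
G(Z, E) = (1 + Z)/(-19 + E)
G(-4*D, r(-3, -2)) - 1*502 = (1 - 4*1)/(-19 - ¼*(-3)) - 1*502 = (1 - 4)/(-19 + ¾) - 502 = -3/(-73/4) - 502 = -4/73*(-3) - 502 = 12/73 - 502 = -36634/73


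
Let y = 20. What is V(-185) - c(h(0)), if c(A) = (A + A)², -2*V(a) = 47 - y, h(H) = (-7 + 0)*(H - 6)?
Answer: -14139/2 ≈ -7069.5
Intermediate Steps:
h(H) = 42 - 7*H (h(H) = -7*(-6 + H) = 42 - 7*H)
V(a) = -27/2 (V(a) = -(47 - 1*20)/2 = -(47 - 20)/2 = -½*27 = -27/2)
c(A) = 4*A² (c(A) = (2*A)² = 4*A²)
V(-185) - c(h(0)) = -27/2 - 4*(42 - 7*0)² = -27/2 - 4*(42 + 0)² = -27/2 - 4*42² = -27/2 - 4*1764 = -27/2 - 1*7056 = -27/2 - 7056 = -14139/2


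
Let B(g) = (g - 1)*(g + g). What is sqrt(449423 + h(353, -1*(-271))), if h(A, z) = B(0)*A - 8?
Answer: 3*sqrt(49935) ≈ 670.38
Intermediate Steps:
B(g) = 2*g*(-1 + g) (B(g) = (-1 + g)*(2*g) = 2*g*(-1 + g))
h(A, z) = -8 (h(A, z) = (2*0*(-1 + 0))*A - 8 = (2*0*(-1))*A - 8 = 0*A - 8 = 0 - 8 = -8)
sqrt(449423 + h(353, -1*(-271))) = sqrt(449423 - 8) = sqrt(449415) = 3*sqrt(49935)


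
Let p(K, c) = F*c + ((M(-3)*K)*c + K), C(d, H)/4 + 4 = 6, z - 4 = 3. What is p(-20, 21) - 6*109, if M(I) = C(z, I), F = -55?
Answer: -5189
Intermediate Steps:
z = 7 (z = 4 + 3 = 7)
C(d, H) = 8 (C(d, H) = -16 + 4*6 = -16 + 24 = 8)
M(I) = 8
p(K, c) = K - 55*c + 8*K*c (p(K, c) = -55*c + ((8*K)*c + K) = -55*c + (8*K*c + K) = -55*c + (K + 8*K*c) = K - 55*c + 8*K*c)
p(-20, 21) - 6*109 = (-20 - 55*21 + 8*(-20)*21) - 6*109 = (-20 - 1155 - 3360) - 1*654 = -4535 - 654 = -5189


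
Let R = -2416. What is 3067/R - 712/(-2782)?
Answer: -3406101/3360656 ≈ -1.0135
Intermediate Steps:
3067/R - 712/(-2782) = 3067/(-2416) - 712/(-2782) = 3067*(-1/2416) - 712*(-1/2782) = -3067/2416 + 356/1391 = -3406101/3360656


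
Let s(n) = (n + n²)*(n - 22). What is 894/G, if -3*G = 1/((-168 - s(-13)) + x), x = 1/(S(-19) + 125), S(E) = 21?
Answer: -1036100853/73 ≈ -1.4193e+7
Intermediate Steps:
s(n) = (-22 + n)*(n + n²) (s(n) = (n + n²)*(-22 + n) = (-22 + n)*(n + n²))
x = 1/146 (x = 1/(21 + 125) = 1/146 ≈ 0.0068493)
G = -146/2317899 (G = -1/(3*((-168 - (-13)*(-22 + (-13)² - 21*(-13))) + 1/146)) = -1/(3*((-168 - (-13)*(-22 + 169 + 273)) + 1/146)) = -1/(3*((-168 - (-13)*420) + 1/146)) = -1/(3*((-168 - 1*(-5460)) + 1/146)) = -1/(3*((-168 + 5460) + 1/146)) = -1/(3*(5292 + 1/146)) = -1/(3*772633/146) = -⅓*146/772633 = -146/2317899 ≈ -6.2988e-5)
894/G = 894/(-146/2317899) = 894*(-2317899/146) = -1036100853/73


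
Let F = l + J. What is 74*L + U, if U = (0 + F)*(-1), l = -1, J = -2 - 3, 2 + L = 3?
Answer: 80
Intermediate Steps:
L = 1 (L = -2 + 3 = 1)
J = -5
F = -6 (F = -1 - 5 = -6)
U = 6 (U = (0 - 6)*(-1) = -6*(-1) = 6)
74*L + U = 74*1 + 6 = 74 + 6 = 80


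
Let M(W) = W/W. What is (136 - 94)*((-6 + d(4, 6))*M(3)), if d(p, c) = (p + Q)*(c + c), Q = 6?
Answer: 4788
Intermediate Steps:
d(p, c) = 2*c*(6 + p) (d(p, c) = (p + 6)*(c + c) = (6 + p)*(2*c) = 2*c*(6 + p))
M(W) = 1
(136 - 94)*((-6 + d(4, 6))*M(3)) = (136 - 94)*((-6 + 2*6*(6 + 4))*1) = 42*((-6 + 2*6*10)*1) = 42*((-6 + 120)*1) = 42*(114*1) = 42*114 = 4788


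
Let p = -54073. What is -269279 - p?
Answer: -215206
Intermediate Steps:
-269279 - p = -269279 - 1*(-54073) = -269279 + 54073 = -215206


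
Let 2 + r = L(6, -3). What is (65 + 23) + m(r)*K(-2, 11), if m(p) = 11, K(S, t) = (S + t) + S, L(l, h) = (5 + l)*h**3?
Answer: 165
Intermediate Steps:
L(l, h) = h**3*(5 + l)
K(S, t) = t + 2*S
r = -299 (r = -2 + (-3)**3*(5 + 6) = -2 - 27*11 = -2 - 297 = -299)
(65 + 23) + m(r)*K(-2, 11) = (65 + 23) + 11*(11 + 2*(-2)) = 88 + 11*(11 - 4) = 88 + 11*7 = 88 + 77 = 165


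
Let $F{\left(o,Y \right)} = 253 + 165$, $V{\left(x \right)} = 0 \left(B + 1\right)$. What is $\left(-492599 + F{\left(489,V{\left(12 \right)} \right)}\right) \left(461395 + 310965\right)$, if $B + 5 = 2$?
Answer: $-380140917160$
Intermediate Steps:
$B = -3$ ($B = -5 + 2 = -3$)
$V{\left(x \right)} = 0$ ($V{\left(x \right)} = 0 \left(-3 + 1\right) = 0 \left(-2\right) = 0$)
$F{\left(o,Y \right)} = 418$
$\left(-492599 + F{\left(489,V{\left(12 \right)} \right)}\right) \left(461395 + 310965\right) = \left(-492599 + 418\right) \left(461395 + 310965\right) = \left(-492181\right) 772360 = -380140917160$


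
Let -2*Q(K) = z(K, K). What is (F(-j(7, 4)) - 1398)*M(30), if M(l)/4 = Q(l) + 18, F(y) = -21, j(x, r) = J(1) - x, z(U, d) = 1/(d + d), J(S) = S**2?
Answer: -1021207/10 ≈ -1.0212e+5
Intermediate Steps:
z(U, d) = 1/(2*d)
Q(K) = -1/(4*K)
j(x, r) = 1 - x (j(x, r) = 1**2 - x = 1 - x)
M(l) = 72 - 1/l (M(l) = 4*(-1/(4*l) + 18) = 4*(18 - 1/(4*l)) = 72 - 1/l)
(F(-j(7, 4)) - 1398)*M(30) = (-21 - 1398)*(72 - 1/30) = -1419*(72 - 1*1/30) = -1419*(72 - 1/30) = -1419*2159/30 = -1021207/10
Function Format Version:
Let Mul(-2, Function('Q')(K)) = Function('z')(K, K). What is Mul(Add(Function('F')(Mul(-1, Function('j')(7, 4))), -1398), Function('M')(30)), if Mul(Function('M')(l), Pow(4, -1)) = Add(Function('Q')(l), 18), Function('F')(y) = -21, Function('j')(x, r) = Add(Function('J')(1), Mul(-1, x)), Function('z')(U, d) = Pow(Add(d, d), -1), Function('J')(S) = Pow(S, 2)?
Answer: Rational(-1021207, 10) ≈ -1.0212e+5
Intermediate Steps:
Function('z')(U, d) = Mul(Rational(1, 2), Pow(d, -1)) (Function('z')(U, d) = Pow(Mul(2, d), -1) = Mul(Rational(1, 2), Pow(d, -1)))
Function('Q')(K) = Mul(Rational(-1, 4), Pow(K, -1)) (Function('Q')(K) = Mul(Rational(-1, 2), Mul(Rational(1, 2), Pow(K, -1))) = Mul(Rational(-1, 4), Pow(K, -1)))
Function('j')(x, r) = Add(1, Mul(-1, x)) (Function('j')(x, r) = Add(Pow(1, 2), Mul(-1, x)) = Add(1, Mul(-1, x)))
Function('M')(l) = Add(72, Mul(-1, Pow(l, -1))) (Function('M')(l) = Mul(4, Add(Mul(Rational(-1, 4), Pow(l, -1)), 18)) = Mul(4, Add(18, Mul(Rational(-1, 4), Pow(l, -1)))) = Add(72, Mul(-1, Pow(l, -1))))
Mul(Add(Function('F')(Mul(-1, Function('j')(7, 4))), -1398), Function('M')(30)) = Mul(Add(-21, -1398), Add(72, Mul(-1, Pow(30, -1)))) = Mul(-1419, Add(72, Mul(-1, Rational(1, 30)))) = Mul(-1419, Add(72, Rational(-1, 30))) = Mul(-1419, Rational(2159, 30)) = Rational(-1021207, 10)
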